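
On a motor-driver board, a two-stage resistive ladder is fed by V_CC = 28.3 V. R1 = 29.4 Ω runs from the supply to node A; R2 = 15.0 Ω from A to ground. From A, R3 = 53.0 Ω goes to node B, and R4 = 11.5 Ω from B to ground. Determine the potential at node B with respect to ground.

Looking into the second stage from A: R3 + R4 = 64.50 Ω appears in parallel with R2.
R2 ‖ (R3+R4) = 12.17 Ω.
First divider: V_A = V_CC · 12.17/(29.4 + 12.17) = 8.285 V.
V_B = V_A × 0.1783 = 1.477 V.

V_B ≈ 1.48 V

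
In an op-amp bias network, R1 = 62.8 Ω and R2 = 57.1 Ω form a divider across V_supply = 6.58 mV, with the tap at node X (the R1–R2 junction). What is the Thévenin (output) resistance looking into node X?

R_th ≈ 29.9 Ω

Zeroing V_supply shorts the top of R1 to ground, so R_th = R1 ‖ R2 = 29.91 Ω.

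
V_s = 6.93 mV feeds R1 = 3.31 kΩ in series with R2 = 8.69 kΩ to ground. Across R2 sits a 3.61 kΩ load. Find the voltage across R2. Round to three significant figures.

V_out ≈ 3.02 mV

The load sits in parallel with R2, giving an effective lower resistance R2' = R2·R_L/(R2+R_L) = 2.550 kΩ.
Then V_out = V_s · R2'/(R1 + R2') = 6.93 × 2.550/5.860 = 3.016 mV.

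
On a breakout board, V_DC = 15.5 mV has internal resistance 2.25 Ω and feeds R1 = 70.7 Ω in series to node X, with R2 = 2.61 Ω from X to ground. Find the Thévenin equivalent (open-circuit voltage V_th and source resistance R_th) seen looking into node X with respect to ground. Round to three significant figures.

R1' = 2.25 + 70.7 = 72.95 Ω (source resistance + R1).
With X open, the divider is unloaded: V_th = 15.5 × 2.61/75.56 = 0.5354 mV.
With V_DC suppressed (replaced by a short), R_th = R1' ‖ R2 = (72.95 × 2.61)/(72.95 + 2.61) = 2.520 Ω.

V_th ≈ 0.535 mV, R_th ≈ 2.52 Ω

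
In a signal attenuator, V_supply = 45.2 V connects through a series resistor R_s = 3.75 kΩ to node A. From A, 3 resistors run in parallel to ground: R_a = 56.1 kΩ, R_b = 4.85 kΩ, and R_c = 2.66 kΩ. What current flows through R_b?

I ≈ 2.87 mA

Combine the parallel branches: R_p = (1/56.1 + 1/4.85 + 1/2.66)⁻¹ = 1.667 kΩ.
Node voltage V_A = V_supply · R_p/(R_s + R_p) = 45.2 × 0.3077 = 13.91 V.
Branch current I = V_A/R_b = 13.91/4.85 = 2.868 mA.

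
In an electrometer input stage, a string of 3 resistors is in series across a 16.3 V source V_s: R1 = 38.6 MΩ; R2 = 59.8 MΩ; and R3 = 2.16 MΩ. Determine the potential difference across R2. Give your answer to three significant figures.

V ≈ 9.69 V

Series total: ΣR = 38.6 + 59.8 + 2.16 = 100.6 MΩ.
V = V_s · R/ΣR = 16.3 × 0.5947 = 9.693 V.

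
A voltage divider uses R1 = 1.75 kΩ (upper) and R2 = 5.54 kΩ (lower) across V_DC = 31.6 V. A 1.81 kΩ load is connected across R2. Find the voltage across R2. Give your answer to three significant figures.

V_out ≈ 13.8 V

First combine the lower leg with the load: R2 ‖ R_L = 1.364 kΩ.
Then V_out = V_DC · R2'/(R1 + R2') = 31.6 × 1.364/3.114 = 13.84 V.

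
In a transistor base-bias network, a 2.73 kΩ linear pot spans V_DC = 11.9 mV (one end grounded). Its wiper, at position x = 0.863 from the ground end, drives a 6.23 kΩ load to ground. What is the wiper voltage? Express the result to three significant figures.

Split the track: R_lower = x·R_p = 2.356 kΩ, R_upper = (1−x)·R_p = 0.3740 kΩ.
R_L loads the lower segment: effective lower R = 1.710 kΩ.
V_out = 11.9 × 1.710/(0.3740 + 1.710) = 9.764 mV.

V_out ≈ 9.76 mV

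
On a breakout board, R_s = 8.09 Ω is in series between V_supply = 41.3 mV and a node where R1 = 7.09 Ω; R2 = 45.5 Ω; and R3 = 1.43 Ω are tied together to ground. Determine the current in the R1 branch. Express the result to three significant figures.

I ≈ 0.730 mA

Parallel bank: R_p = 1/(1/7.09 + 1/45.5 + 1/1.43) = 1.160 Ω.
Node voltage V_A = V_supply · R_p/(R_s + R_p) = 41.3 × 0.1254 = 5.178 mV.
Branch current I = V_A/R1 = 5.178/7.09 = 0.7303 mA.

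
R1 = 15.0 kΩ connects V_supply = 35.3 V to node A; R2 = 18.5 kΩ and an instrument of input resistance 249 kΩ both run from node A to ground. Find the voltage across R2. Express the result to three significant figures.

V_out ≈ 18.9 V

The load sits in parallel with R2, giving an effective lower resistance R2' = R2·R_L/(R2+R_L) = 17.22 kΩ.
Now apply the divider: V_out = 35.3 × 0.5345 = 18.87 V.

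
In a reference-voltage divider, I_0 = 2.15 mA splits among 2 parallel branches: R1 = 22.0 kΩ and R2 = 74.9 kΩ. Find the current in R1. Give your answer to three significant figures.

I ≈ 1.66 mA

With just two branches, the current splits inversely with resistance.
So I = 2.15 × 74.9/96.90 = 1.662 mA.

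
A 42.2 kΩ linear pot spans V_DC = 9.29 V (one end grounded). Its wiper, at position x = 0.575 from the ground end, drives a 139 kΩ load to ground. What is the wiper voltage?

V_out ≈ 4.97 V

Split the track: R_lower = x·R_p = 24.27 kΩ, R_upper = (1−x)·R_p = 17.94 kΩ.
Lower segment in parallel with the load: 24.27 ‖ 139 = 20.66 kΩ.
V_out = 9.29 × 20.66/(17.94 + 20.66) = 4.973 V.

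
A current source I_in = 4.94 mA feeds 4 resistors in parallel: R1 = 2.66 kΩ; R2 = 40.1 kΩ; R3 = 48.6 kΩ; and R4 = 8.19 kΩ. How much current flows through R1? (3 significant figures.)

I ≈ 3.42 mA

ΣG = 1/2.66 + 1/40.1 + 1/48.6 + 1/8.19 = 0.5436.
By the current-divider rule, I = I_in · G_k/ΣG = 4.94 × 0.6916 = 3.417 mA.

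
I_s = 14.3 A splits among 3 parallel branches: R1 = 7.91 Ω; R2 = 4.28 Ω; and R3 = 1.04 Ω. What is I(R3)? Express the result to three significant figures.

I ≈ 10.4 A

Conductances: ΣG = 1/7.91 + 1/4.28 + 1/1.04 = 1.322 (1/Ω).
Current divider: I(R3) = I_s · G_k/ΣG = 14.3 × (0.9615/1.322) = 14.3 × 0.7276 = 10.40 A.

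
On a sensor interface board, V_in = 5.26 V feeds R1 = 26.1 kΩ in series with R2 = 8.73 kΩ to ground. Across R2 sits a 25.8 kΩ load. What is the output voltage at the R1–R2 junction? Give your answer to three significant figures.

R2 ‖ R_L = (8.73 × 25.8)/(8.73 + 25.8) = 6.523 kΩ.
Then V_out = V_in · R2'/(R1 + R2') = 5.26 × 6.523/32.62 = 1.052 V.

V_out ≈ 1.05 V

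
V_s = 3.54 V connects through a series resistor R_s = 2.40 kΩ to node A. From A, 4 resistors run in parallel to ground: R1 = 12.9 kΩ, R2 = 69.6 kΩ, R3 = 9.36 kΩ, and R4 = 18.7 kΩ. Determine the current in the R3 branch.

Equivalent of the parallel group: R_p = 3.965 kΩ.
V_A = 3.54 × 3.965/6.365 = 2.205 V.
I(R3) = V_A / R3 = 2.205/9.36 = 0.2356 mA.
(Check via current divider: I_total = 0.5562 mA; share G_k/ΣG = 0.4236 → same result.)

I ≈ 0.236 mA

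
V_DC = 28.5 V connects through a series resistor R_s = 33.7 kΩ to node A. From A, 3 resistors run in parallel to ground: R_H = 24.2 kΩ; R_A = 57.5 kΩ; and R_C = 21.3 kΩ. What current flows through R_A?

Combine the parallel branches: R_p = (1/24.2 + 1/57.5 + 1/21.3)⁻¹ = 9.464 kΩ.
V_A by voltage divider: V_A = 28.5 × 9.464/(33.7 + 9.464) = 6.249 V.
I(R_A) = V_A / R_A = 6.249/57.5 = 0.1087 mA.

I ≈ 0.109 mA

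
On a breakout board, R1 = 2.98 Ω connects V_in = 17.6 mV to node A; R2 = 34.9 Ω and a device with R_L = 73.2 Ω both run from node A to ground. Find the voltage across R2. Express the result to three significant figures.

R2 ‖ R_L = (34.9 × 73.2)/(34.9 + 73.2) = 23.63 Ω.
Then V_out = V_in · R2'/(R1 + R2') = 17.6 × 23.63/26.61 = 15.63 mV.

V_out ≈ 15.6 mV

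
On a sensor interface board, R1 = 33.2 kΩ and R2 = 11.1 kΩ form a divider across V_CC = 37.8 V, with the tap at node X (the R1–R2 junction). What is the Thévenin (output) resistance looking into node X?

R_th ≈ 8.32 kΩ

With V_CC suppressed (replaced by a short), R_th = R1 ‖ R2 = (33.20 × 11.1)/(33.20 + 11.1) = 8.319 kΩ.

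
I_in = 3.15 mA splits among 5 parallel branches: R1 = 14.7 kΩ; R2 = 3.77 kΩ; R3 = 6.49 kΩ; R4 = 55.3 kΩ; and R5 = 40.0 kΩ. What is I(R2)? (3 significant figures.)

I ≈ 1.58 mA

Conductances: ΣG = 1/14.7 + 1/3.77 + 1/6.49 + 1/55.3 + 1/40.0 = 0.5304 (1/kΩ).
Current divider: I(R2) = I_in · G_k/ΣG = 3.15 × (0.2653/0.5304) = 3.15 × 0.5001 = 1.575 mA.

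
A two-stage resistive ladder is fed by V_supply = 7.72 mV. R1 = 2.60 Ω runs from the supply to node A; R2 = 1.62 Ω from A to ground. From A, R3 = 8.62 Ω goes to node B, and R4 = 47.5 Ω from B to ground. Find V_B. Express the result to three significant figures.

The second stage (R3 + R4 = 56.12 Ω) loads node A in parallel with R2.
Effective lower resistance at A: R2 ‖ 56.12 = 1.575 Ω.
V_A = 7.72 × 1.575/(2.60 + 1.575) = 2.912 mV.
V_B = V_A × 0.8464 = 2.465 mV.

V_B ≈ 2.46 mV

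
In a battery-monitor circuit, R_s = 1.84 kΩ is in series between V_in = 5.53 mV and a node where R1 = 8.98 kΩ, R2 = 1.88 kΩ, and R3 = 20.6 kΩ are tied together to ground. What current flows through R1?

Combine the parallel branches: R_p = (1/8.98 + 1/1.88 + 1/20.6)⁻¹ = 1.445 kΩ.
V_A = 5.53 × 1.445/3.285 = 2.433 mV.
Branch current I = V_A/R1 = 2.433/8.98 = 0.2709 µA.

I ≈ 0.271 µA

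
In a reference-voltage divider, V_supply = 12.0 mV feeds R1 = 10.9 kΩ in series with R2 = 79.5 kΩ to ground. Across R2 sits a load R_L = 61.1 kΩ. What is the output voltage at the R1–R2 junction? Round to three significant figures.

The load sits in parallel with R2, giving an effective lower resistance R2' = R2·R_L/(R2+R_L) = 34.55 kΩ.
Voltage divider with the loaded lower leg: V_out = 12.0 × 34.55/(10.9 + 34.55) = 12.0 × 0.7602 = 9.122 mV.

V_out ≈ 9.12 mV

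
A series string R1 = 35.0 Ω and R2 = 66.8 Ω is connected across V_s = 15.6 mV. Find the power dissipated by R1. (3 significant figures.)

Series current I = V_s/ΣR = 15.6/101.8 = 0.1532 mA.
P = I²R = 0.02348 × 35.0 = 0.8219 µW.

P ≈ 0.822 µW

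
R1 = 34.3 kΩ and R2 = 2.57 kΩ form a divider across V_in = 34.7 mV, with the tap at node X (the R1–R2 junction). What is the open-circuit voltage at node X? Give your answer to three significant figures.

Open-circuit (no load on X): V_th = V_in · R2/(R1 + R2) = 34.7 × 2.57/(34.30 + 2.57) = 2.419 mV.

V_th ≈ 2.42 mV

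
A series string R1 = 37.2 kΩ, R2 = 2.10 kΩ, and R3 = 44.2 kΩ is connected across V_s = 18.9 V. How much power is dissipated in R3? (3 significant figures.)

P ≈ 2.26 mW

ΣR = 83.50 kΩ → I = 18.9/83.50 = 0.2263 mA.
V(R3) = I·R = 10.00 V; P = V·I = 10.00 × 0.2263 = 2.265 mW.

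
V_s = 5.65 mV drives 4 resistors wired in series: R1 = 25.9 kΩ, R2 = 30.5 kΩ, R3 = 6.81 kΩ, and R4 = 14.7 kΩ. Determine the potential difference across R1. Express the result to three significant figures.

Total series resistance ΣR = 25.9 + 30.5 + 6.81 + 14.7 = 77.91 kΩ.
V = V_s · R/ΣR = 5.65 × 0.3324 = 1.878 mV.

V ≈ 1.88 mV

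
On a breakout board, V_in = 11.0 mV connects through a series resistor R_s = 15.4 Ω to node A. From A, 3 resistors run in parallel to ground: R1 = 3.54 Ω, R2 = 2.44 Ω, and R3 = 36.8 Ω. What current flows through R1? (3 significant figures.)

Combine the parallel branches: R_p = (1/3.54 + 1/2.44 + 1/36.8)⁻¹ = 1.390 Ω.
V_A = 11.0 × 1.390/16.79 = 0.9106 mV.
I(R1) = V_A / R1 = 0.9106/3.54 = 0.2572 mA.

I ≈ 0.257 mA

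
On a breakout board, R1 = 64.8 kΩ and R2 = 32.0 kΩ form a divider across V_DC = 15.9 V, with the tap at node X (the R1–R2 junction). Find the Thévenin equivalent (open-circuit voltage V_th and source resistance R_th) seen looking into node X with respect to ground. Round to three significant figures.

V_th is the unloaded tap voltage: V_DC · R2/(R1+R2) = 15.9 × 0.3306 = 5.256 V.
Zeroing V_DC shorts the top of R1 to ground, so R_th = R1 ‖ R2 = 21.42 kΩ.

V_th ≈ 5.26 V, R_th ≈ 21.4 kΩ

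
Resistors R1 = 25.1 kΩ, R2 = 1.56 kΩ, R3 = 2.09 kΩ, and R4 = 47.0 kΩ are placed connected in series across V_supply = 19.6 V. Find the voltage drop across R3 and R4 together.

V ≈ 12.7 V

ΣR = 25.1 + 1.56 + 2.09 + 47.0 = 75.75 kΩ.
R_{R3..R4} = 2.09 + 47.0 = 49.09 kΩ.
Voltage divider: V = V_supply · (49.09 / 75.75) = 19.6 × 0.6481 = 12.70 V.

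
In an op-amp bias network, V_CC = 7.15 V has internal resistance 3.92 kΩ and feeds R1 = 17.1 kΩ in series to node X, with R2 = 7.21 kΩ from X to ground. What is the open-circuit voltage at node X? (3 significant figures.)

V_th ≈ 1.83 V

R1' = 3.92 + 17.1 = 21.02 kΩ (source resistance + R1).
With X open, the divider is unloaded: V_th = 7.15 × 7.21/28.23 = 1.826 V.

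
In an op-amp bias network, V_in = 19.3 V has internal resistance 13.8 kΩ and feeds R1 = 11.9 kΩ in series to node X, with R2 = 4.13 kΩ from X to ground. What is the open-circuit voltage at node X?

V_th ≈ 2.67 V

R1' = 13.8 + 11.9 = 25.70 kΩ (source resistance + R1).
Open-circuit (no load on X): V_th = V_in · R2/(R1' + R2) = 19.3 × 4.13/(25.70 + 4.13) = 2.672 V.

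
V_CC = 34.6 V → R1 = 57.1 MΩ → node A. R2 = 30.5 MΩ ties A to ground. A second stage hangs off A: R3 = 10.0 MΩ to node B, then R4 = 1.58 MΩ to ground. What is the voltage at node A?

Looking into the second stage from A: R3 + R4 = 11.58 MΩ appears in parallel with R2.
Effective lower resistance at A: R2 ‖ 11.58 = 8.393 MΩ.
V_A = 34.6 × 8.393/(57.1 + 8.393) = 4.434 V.

V_A ≈ 4.43 V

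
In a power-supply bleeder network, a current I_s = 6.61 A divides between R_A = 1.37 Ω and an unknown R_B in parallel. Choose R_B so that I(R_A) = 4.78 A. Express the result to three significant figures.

Two-branch current divider: I_A = I_s · R_B/(R_A + R_B).
4.78/6.61 = R_B/(R_A + R_B) → R_B = R_A · (0.7231)/(1 − 0.7231) = 1.37 × 2.612 = 3.578 Ω.

R_B ≈ 3.58 Ω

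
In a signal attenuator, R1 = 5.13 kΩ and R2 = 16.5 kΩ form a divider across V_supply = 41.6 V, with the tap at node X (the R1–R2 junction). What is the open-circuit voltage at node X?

With X open, the divider is unloaded: V_th = 41.6 × 16.5/21.63 = 31.73 V.

V_th ≈ 31.7 V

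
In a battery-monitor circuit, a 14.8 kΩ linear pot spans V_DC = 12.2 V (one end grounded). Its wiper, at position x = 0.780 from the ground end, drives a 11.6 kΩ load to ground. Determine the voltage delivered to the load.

V_out ≈ 7.81 V

Lower segment x·R_p = 11.54 kΩ; upper segment (1−x)·R_p = 3.256 kΩ.
Lower segment in parallel with the load: 11.54 ‖ 11.6 = 5.786 kΩ.
V_out = 12.2 × 5.786/(3.256 + 5.786) = 7.807 V.
(Unloaded: V_out = x·V_DC = 9.52 V.)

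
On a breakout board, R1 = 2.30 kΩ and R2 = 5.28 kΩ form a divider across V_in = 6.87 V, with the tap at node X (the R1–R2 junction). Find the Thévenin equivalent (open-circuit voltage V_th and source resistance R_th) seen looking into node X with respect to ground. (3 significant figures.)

V_th ≈ 4.79 V, R_th ≈ 1.60 kΩ

Open-circuit (no load on X): V_th = V_in · R2/(R1 + R2) = 6.87 × 5.28/(2.300 + 5.28) = 4.785 V.
Zeroing V_in shorts the top of R1 to ground, so R_th = R1 ‖ R2 = 1.602 kΩ.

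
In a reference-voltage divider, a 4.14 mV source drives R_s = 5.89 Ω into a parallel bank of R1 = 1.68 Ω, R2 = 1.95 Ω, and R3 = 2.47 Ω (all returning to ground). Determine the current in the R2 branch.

I ≈ 0.214 mA

Equivalent of the parallel group: R_p = 0.6610 Ω.
V_A = 4.14 × 0.6610/6.551 = 0.4177 mV.
I(R2) = V_A / R2 = 0.4177/1.95 = 0.2142 mA.
(Check via current divider: I_total = 0.6320 mA; share G_k/ΣG = 0.3390 → same result.)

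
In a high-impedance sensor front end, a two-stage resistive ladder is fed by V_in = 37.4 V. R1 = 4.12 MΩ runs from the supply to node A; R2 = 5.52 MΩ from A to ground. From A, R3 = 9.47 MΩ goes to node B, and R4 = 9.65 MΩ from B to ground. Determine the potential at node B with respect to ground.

V_B ≈ 9.62 V

Looking into the second stage from A: R3 + R4 = 19.12 MΩ appears in parallel with R2.
R2 ‖ (R3+R4) = 4.283 MΩ.
V_A = 37.4 × 4.283/(4.12 + 4.283) = 19.06 V.
Stage 2 is unloaded, so V_B = V_A · R4/(R3+R4) = 19.06 × 9.65/19.12 = 9.622 V.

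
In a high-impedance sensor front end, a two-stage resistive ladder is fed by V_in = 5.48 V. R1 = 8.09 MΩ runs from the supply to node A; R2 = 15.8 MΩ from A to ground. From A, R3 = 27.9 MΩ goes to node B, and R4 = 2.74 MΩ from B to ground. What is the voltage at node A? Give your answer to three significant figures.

Looking into the second stage from A: R3 + R4 = 30.64 MΩ appears in parallel with R2.
Effective lower resistance at A: R2 ‖ 30.64 = 10.42 MΩ.
So V_A = 5.48 × 0.5630 = 3.085 V.

V_A ≈ 3.09 V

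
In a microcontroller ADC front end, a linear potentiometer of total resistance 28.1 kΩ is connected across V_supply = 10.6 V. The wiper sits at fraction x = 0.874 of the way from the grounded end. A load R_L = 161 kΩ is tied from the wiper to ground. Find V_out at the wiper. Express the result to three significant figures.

The pot divides into 3.541 kΩ above the wiper and 24.56 kΩ below.
R_L loads the lower segment: effective lower R = 21.31 kΩ.
Then V_out = V_supply · 21.31/(3.541 + 21.31) = 9.090 V.

V_out ≈ 9.09 V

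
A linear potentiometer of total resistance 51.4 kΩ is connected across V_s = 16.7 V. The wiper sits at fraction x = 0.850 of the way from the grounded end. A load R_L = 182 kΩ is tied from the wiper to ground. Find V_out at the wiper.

Lower segment x·R_p = 43.69 kΩ; upper segment (1−x)·R_p = 7.710 kΩ.
R_L loads the lower segment: effective lower R = 35.23 kΩ.
Then V_out = V_s · 35.23/(7.710 + 35.23) = 13.70 V.
(Unloaded: V_out = x·V_s = 14.2 V.)

V_out ≈ 13.7 V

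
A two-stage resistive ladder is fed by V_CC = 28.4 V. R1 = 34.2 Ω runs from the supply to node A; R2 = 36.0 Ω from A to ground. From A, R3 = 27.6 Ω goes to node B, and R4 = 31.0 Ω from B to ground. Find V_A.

The second stage (R3 + R4 = 58.60 Ω) loads node A in parallel with R2.
Effective lower resistance at A: R2 ‖ 58.60 = 22.30 Ω.
So V_A = 28.4 × 0.3947 = 11.21 V.

V_A ≈ 11.2 V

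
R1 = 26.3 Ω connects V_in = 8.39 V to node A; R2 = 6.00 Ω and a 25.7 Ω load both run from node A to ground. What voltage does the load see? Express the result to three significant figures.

V_out ≈ 1.31 V

First combine the lower leg with the load: R2 ‖ R_L = 4.864 Ω.
Then V_out = V_in · R2'/(R1 + R2') = 8.39 × 4.864/31.16 = 1.310 V.
(Unloaded it would be 1.56 V; the load pulls it down.)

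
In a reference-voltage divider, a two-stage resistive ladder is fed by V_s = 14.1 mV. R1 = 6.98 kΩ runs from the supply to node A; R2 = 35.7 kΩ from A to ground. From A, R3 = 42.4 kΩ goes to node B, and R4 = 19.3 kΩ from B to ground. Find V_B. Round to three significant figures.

Node A sees R2 in parallel with the series input of stage 2, R3 + R4 = 61.70 kΩ.
R2 ‖ (R3+R4) = 22.61 kΩ.
So V_A = 14.1 × 0.7641 = 10.77 mV.
Then the unloaded second divider: V_B = V_A × R4/(R3+R4) = 10.77 × 0.3128 = 3.370 mV.

V_B ≈ 3.37 mV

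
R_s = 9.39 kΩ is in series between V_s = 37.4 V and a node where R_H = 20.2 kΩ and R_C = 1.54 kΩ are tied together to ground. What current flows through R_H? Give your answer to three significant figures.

I ≈ 0.245 mA

Parallel bank: R_p = 1/(1/20.2 + 1/1.54) = 1.431 kΩ.
V_A by voltage divider: V_A = 37.4 × 1.431/(9.39 + 1.431) = 4.946 V.
I(R_H) = V_A / R_H = 4.946/20.2 = 0.2448 mA.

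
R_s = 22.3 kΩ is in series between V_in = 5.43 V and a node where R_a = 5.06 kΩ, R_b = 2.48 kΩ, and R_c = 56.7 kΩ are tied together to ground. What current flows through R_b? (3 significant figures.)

Equivalent of the parallel group: R_p = 1.617 kΩ.
V_A = 5.43 × 1.617/23.92 = 0.3671 V.
Branch current I = V_A/R_b = 0.3671/2.48 = 0.1480 mA.

I ≈ 0.148 mA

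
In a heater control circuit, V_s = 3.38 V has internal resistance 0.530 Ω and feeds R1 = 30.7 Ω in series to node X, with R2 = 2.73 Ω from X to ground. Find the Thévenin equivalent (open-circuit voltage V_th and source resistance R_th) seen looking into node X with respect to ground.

V_th ≈ 0.272 V, R_th ≈ 2.51 Ω

R1' = 0.530 + 30.7 = 31.23 Ω (source resistance + R1).
Open-circuit (no load on X): V_th = V_s · R2/(R1' + R2) = 3.38 × 2.73/(31.23 + 2.73) = 0.2717 V.
Looking into X with the source shorted: R_th = R1'·R2/(R1'+R2) = 31.23 × 2.73/33.96 = 2.511 Ω.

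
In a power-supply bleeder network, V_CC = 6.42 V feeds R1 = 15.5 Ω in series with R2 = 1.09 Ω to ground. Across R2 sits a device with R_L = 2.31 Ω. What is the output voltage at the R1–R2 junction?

V_out ≈ 0.293 V

First combine the lower leg with the load: R2 ‖ R_L = 0.7406 Ω.
Then V_out = V_CC · R2'/(R1 + R2') = 6.42 × 0.7406/16.24 = 0.2927 V.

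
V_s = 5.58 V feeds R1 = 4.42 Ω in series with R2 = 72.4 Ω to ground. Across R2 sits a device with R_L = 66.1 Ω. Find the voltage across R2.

R2 ‖ R_L = (72.4 × 66.1)/(72.4 + 66.1) = 34.55 Ω.
Voltage divider with the loaded lower leg: V_out = 5.58 × 34.55/(4.42 + 34.55) = 5.58 × 0.8866 = 4.947 V.

V_out ≈ 4.95 V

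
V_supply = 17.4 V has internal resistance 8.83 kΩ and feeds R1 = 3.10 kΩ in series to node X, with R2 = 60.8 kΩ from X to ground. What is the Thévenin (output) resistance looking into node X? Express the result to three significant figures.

R1' = 8.83 + 3.10 = 11.93 kΩ (source resistance + R1).
Zeroing V_supply shorts the top of R1' to ground, so R_th = R1' ‖ R2 = 9.973 kΩ.

R_th ≈ 9.97 kΩ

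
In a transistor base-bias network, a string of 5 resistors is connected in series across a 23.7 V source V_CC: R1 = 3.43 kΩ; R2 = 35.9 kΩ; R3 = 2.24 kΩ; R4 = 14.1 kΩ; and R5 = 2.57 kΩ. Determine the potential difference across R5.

V ≈ 1.05 V

ΣR = 3.43 + 35.9 + 2.24 + 14.1 + 2.57 = 58.24 kΩ.
Voltage divider: V = V_CC · (2.570 / 58.24) = 23.7 × 0.04413 = 1.046 V.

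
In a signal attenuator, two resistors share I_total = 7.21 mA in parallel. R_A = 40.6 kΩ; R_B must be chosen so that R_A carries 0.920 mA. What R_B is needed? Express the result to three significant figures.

In a two-way split, I_A/I_total = R_B/(R_A + R_B).
0.920/7.21 = R_B/(R_A + R_B) → R_B = R_A · (0.1276)/(1 − 0.1276) = 40.6 × 0.1463 = 5.938 kΩ.

R_B ≈ 5.94 kΩ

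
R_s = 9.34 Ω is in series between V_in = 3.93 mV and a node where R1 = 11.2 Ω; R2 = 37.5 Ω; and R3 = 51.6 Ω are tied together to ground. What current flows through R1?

I ≈ 0.155 mA

Equivalent of the parallel group: R_p = 7.389 Ω.
Node voltage V_A = V_in · R_p/(R_s + R_p) = 3.93 × 0.4417 = 1.736 mV.
I(R1) = V_A / R1 = 1.736/11.2 = 0.1550 mA.
(Check via current divider: I_total = 0.2349 mA; share G_k/ΣG = 0.6598 → same result.)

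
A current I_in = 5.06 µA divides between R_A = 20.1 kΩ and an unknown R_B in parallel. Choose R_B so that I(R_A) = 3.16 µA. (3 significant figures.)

R_B ≈ 33.4 kΩ

In a two-way split, I_A/I_in = R_B/(R_A + R_B).
3.16/5.06 = R_B/(R_A + R_B) → R_B = R_A · (0.6245)/(1 − 0.6245) = 20.1 × 1.663 = 33.43 kΩ.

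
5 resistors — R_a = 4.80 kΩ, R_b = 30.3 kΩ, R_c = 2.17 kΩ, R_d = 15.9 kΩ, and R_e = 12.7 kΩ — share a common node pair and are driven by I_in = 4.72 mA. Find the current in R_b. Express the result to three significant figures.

Total conductance ΣG = 1/4.80 + 1/30.3 + 1/2.17 + 1/15.9 + 1/12.7 = 0.8438 (units of 1/kΩ).
Current divider: I(R_b) = I_in · G_k/ΣG = 4.72 × (0.03300/0.8438) = 4.72 × 0.03911 = 0.1846 mA.

I ≈ 0.185 mA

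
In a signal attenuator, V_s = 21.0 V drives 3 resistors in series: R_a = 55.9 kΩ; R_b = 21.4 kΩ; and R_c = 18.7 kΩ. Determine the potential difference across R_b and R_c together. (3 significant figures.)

Series total: ΣR = 55.9 + 21.4 + 18.7 = 96.00 kΩ.
R_{R_b..R_c} = 21.4 + 18.7 = 40.10 kΩ.
Voltage divider: V = V_s · (40.10 / 96.00) = 21.0 × 0.4177 = 8.772 V.

V ≈ 8.77 V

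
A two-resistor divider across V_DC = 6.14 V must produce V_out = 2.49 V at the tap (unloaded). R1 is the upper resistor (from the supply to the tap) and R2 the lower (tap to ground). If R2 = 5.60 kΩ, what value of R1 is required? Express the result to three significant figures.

Required fraction k = V_out/V_DC = 0.4055.
R1 = R2·(1/k − 1) = 5.60 × 1.466 = 8.209 kΩ.

R1 ≈ 8.21 kΩ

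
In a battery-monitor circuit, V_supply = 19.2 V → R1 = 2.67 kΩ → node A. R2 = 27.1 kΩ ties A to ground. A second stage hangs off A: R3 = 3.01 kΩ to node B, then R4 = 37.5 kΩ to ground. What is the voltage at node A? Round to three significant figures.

V_A ≈ 16.5 V

Node A sees R2 in parallel with the series input of stage 2, R3 + R4 = 40.51 kΩ.
R2 ‖ (R3+R4) = 16.24 kΩ.
First divider: V_A = V_supply · 16.24/(2.67 + 16.24) = 16.49 V.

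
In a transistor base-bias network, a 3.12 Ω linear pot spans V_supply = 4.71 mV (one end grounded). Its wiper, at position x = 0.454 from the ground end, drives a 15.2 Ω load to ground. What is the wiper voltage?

Split the track: R_lower = x·R_p = 1.416 Ω, R_upper = (1−x)·R_p = 1.704 Ω.
R_L loads the lower segment: effective lower R = 1.296 Ω.
V_out = 4.71 × 1.296/(1.704 + 1.296) = 2.035 mV.
(Unloaded: V_out = x·V_supply = 2.14 mV.)

V_out ≈ 2.03 mV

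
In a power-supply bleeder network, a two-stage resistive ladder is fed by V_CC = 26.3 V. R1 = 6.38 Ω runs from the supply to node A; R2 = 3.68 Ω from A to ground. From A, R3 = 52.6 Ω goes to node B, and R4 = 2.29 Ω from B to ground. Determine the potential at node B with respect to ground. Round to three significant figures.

V_B ≈ 0.385 V

The second stage (R3 + R4 = 54.89 Ω) loads node A in parallel with R2.
Effective lower resistance at A: R2 ‖ 54.89 = 3.449 Ω.
V_A = 26.3 × 3.449/(6.38 + 3.449) = 9.228 V.
Stage 2 is unloaded, so V_B = V_A · R4/(R3+R4) = 9.228 × 2.29/54.89 = 0.3850 V.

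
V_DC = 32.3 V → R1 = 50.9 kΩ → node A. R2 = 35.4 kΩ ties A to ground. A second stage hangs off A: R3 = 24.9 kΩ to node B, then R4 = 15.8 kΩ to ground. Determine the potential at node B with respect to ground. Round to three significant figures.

V_B ≈ 3.40 V

Looking into the second stage from A: R3 + R4 = 40.70 kΩ appears in parallel with R2.
Effective lower resistance at A: R2 ‖ 40.70 = 18.93 kΩ.
So V_A = 32.3 × 0.2711 = 8.757 V.
V_B = V_A × 0.3882 = 3.400 V.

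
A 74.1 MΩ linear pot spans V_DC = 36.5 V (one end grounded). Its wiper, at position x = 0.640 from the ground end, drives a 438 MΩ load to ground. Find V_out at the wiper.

The pot divides into 26.68 MΩ above the wiper and 47.42 MΩ below.
Lower segment in parallel with the load: 47.42 ‖ 438 = 42.79 MΩ.
Loaded-divider output: V_out = 36.5 × 0.6160 = 22.48 V.

V_out ≈ 22.5 V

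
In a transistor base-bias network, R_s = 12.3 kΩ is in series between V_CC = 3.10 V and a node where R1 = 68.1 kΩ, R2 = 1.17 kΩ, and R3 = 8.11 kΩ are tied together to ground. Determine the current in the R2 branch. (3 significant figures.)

Parallel bank: R_p = 1/(1/68.1 + 1/1.17 + 1/8.11) = 1.007 kΩ.
Node voltage V_A = V_CC · R_p/(R_s + R_p) = 3.10 × 0.07570 = 0.2347 V.
Branch current I = V_A/R2 = 0.2347/1.17 = 0.2006 mA.
(Check via current divider: I_total = 0.2330 mA; share G_k/ΣG = 0.8610 → same result.)

I ≈ 0.201 mA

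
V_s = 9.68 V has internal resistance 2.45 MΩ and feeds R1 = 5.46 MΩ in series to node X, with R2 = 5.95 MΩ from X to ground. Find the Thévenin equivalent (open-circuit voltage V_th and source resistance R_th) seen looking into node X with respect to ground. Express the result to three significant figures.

R1' = 2.45 + 5.46 = 7.910 MΩ (source resistance + R1).
Open-circuit (no load on X): V_th = V_s · R2/(R1' + R2) = 9.68 × 5.95/(7.910 + 5.95) = 4.156 V.
Zeroing V_s shorts the top of R1' to ground, so R_th = R1' ‖ R2 = 3.396 MΩ.

V_th ≈ 4.16 V, R_th ≈ 3.40 MΩ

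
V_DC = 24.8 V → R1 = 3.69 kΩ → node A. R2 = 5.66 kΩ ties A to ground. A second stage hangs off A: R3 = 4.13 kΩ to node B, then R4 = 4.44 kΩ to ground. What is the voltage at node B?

Node A sees R2 in parallel with the series input of stage 2, R3 + R4 = 8.570 kΩ.
Effective lower resistance at A: R2 ‖ 8.570 = 3.409 kΩ.
First divider: V_A = V_DC · 3.409/(3.69 + 3.409) = 11.91 V.
Then the unloaded second divider: V_B = V_A × R4/(R3+R4) = 11.91 × 0.5181 = 6.170 V.

V_B ≈ 6.17 V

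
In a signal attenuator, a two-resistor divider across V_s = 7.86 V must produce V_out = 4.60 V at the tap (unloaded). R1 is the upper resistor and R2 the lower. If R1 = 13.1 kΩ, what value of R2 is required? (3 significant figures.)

The divider ratio is R2/(R1+R2) = 4.60/7.86 = 0.5852.
So R2 = R1 · V_out/(V_s − V_out) = 13.1 × 4.60/(7.86 − 4.60) = 13.1 × 1.411 = 18.48 kΩ.

R2 ≈ 18.5 kΩ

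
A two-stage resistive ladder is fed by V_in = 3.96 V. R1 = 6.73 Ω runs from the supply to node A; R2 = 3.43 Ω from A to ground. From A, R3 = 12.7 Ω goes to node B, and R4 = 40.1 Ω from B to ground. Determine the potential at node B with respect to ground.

The second stage (R3 + R4 = 52.80 Ω) loads node A in parallel with R2.
Effective lower resistance at A: R2 ‖ 52.80 = 3.221 Ω.
First divider: V_A = V_in · 3.221/(6.73 + 3.221) = 1.282 V.
Stage 2 is unloaded, so V_B = V_A · R4/(R3+R4) = 1.282 × 40.1/52.80 = 0.9734 V.

V_B ≈ 0.973 V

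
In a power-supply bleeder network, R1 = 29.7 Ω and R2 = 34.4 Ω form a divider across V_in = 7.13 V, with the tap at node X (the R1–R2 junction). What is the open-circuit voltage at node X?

With X open, the divider is unloaded: V_th = 7.13 × 34.4/64.10 = 3.826 V.

V_th ≈ 3.83 V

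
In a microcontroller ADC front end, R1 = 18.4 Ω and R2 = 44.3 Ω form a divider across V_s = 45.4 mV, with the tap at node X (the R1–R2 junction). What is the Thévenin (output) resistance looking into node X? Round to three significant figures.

Zeroing V_s shorts the top of R1 to ground, so R_th = R1 ‖ R2 = 13.00 Ω.

R_th ≈ 13.0 Ω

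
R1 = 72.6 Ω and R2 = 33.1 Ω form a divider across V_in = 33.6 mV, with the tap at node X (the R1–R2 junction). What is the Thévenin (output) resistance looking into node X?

R_th ≈ 22.7 Ω

Looking into X with the source shorted: R_th = R1·R2/(R1+R2) = 72.60 × 33.1/105.7 = 22.73 Ω.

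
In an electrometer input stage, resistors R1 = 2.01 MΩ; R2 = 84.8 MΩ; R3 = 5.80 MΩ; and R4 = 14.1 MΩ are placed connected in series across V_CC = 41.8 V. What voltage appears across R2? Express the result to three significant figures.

Series total: ΣR = 2.01 + 84.8 + 5.80 + 14.1 = 106.7 MΩ.
V = V_CC · R/ΣR = 41.8 × 0.7947 = 33.22 V.

V ≈ 33.2 V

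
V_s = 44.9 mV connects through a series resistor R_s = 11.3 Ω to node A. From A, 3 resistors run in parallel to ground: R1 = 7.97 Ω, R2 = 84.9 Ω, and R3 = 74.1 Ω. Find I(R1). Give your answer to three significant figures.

I ≈ 2.08 mA

Parallel bank: R_p = 1/(1/7.97 + 1/84.9 + 1/74.1) = 6.634 Ω.
Node voltage V_A = V_s · R_p/(R_s + R_p) = 44.9 × 0.3699 = 16.61 mV.
Branch current I = V_A/R1 = 16.61/7.97 = 2.084 mA.
(Check via current divider: I_total = 2.504 mA; share G_k/ΣG = 0.8323 → same result.)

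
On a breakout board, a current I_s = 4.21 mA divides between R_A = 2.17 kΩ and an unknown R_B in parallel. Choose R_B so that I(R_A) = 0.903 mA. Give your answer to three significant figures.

In a two-way split, I_A/I_s = R_B/(R_A + R_B).
With f = 0.2145, R_B = R_A · f/(1−f) = 2.17 × 0.2731 = 0.5925 kΩ.

R_B ≈ 0.593 kΩ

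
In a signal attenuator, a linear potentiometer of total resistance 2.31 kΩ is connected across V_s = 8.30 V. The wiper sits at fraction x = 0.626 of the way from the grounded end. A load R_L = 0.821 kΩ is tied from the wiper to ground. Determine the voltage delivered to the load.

Split the track: R_lower = x·R_p = 1.446 kΩ, R_upper = (1−x)·R_p = 0.8639 kΩ.
Lower segment in parallel with the load: 1.446 ‖ 0.821 = 0.5237 kΩ.
Loaded-divider output: V_out = 8.30 × 0.3774 = 3.132 V.

V_out ≈ 3.13 V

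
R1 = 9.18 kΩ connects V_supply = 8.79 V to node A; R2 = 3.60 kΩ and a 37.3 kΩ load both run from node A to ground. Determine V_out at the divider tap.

The load sits in parallel with R2, giving an effective lower resistance R2' = R2·R_L/(R2+R_L) = 3.283 kΩ.
Then V_out = V_supply · R2'/(R1 + R2') = 8.79 × 3.283/12.46 = 2.316 V.

V_out ≈ 2.32 V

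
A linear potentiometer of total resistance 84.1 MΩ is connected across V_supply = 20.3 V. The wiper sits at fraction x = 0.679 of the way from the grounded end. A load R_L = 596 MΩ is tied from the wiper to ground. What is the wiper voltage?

V_out ≈ 13.4 V

Lower segment x·R_p = 57.10 MΩ; upper segment (1−x)·R_p = 27.00 MΩ.
(x·R_p) ‖ R_L = 52.11 MΩ.
Then V_out = V_supply · 52.11/(27.00 + 52.11) = 13.37 V.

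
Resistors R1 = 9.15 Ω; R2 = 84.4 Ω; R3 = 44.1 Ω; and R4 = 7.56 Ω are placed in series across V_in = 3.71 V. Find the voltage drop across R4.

ΣR = 9.15 + 84.4 + 44.1 + 7.56 = 145.2 Ω.
V = V_in · R/ΣR = 3.71 × 0.05206 = 0.1932 V.

V ≈ 0.193 V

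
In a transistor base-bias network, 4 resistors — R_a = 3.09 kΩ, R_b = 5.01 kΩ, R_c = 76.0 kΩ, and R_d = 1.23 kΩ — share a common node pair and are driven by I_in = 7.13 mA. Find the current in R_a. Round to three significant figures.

I ≈ 1.71 mA

Total conductance ΣG = 1/3.09 + 1/5.01 + 1/76.0 + 1/1.23 = 1.349 (units of 1/kΩ).
By the current-divider rule, I = I_in · G_k/ΣG = 7.13 × 0.2398 = 1.710 mA.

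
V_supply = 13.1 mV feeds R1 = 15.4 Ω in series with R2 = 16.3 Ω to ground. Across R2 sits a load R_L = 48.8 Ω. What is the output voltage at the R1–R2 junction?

First combine the lower leg with the load: R2 ‖ R_L = 12.22 Ω.
Then V_out = V_supply · R2'/(R1 + R2') = 13.1 × 12.22/27.62 = 5.796 mV.

V_out ≈ 5.80 mV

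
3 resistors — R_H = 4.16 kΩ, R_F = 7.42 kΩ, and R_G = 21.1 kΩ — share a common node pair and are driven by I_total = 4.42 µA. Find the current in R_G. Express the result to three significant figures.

I ≈ 0.496 µA

Total conductance ΣG = 1/4.16 + 1/7.42 + 1/21.1 = 0.4225 (units of 1/kΩ).
R_G takes the fraction G_k/ΣG = 0.04739/0.4225 = 0.1122, so I = 4.42 × 0.1122 = 0.4958 µA.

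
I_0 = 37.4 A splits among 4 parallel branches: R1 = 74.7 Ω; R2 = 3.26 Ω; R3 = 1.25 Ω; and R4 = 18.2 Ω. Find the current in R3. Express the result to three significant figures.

Conductances: ΣG = 1/74.7 + 1/3.26 + 1/1.25 + 1/18.2 = 1.175 (1/Ω).
By the current-divider rule, I = I_0 · G_k/ΣG = 37.4 × 0.6808 = 25.46 A.

I ≈ 25.5 A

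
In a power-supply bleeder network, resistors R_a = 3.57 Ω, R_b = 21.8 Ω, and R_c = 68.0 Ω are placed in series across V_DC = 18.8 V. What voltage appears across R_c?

Series total: ΣR = 3.57 + 21.8 + 68.0 = 93.37 Ω.
By the voltage-divider rule, V = 18.8 × 68.00/93.37 = 13.69 V.

V ≈ 13.7 V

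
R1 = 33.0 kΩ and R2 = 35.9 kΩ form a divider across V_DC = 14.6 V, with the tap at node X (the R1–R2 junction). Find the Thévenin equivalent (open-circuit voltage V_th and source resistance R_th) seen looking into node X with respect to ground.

V_th ≈ 7.61 V, R_th ≈ 17.2 kΩ

Open-circuit (no load on X): V_th = V_DC · R2/(R1 + R2) = 14.6 × 35.9/(33.00 + 35.9) = 7.607 V.
With V_DC suppressed (replaced by a short), R_th = R1 ‖ R2 = (33.00 × 35.9)/(33.00 + 35.9) = 17.19 kΩ.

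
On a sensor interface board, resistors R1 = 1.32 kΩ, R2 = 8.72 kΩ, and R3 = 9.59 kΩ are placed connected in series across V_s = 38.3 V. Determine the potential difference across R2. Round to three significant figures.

V ≈ 17.0 V

Total series resistance ΣR = 1.32 + 8.72 + 9.59 = 19.63 kΩ.
By the voltage-divider rule, V = 38.3 × 8.720/19.63 = 17.01 V.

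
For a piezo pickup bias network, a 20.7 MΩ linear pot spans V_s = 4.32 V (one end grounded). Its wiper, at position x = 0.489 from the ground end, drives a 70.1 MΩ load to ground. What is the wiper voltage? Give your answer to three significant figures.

Lower segment x·R_p = 10.12 MΩ; upper segment (1−x)·R_p = 10.58 MΩ.
R_L loads the lower segment: effective lower R = 8.845 MΩ.
Loaded-divider output: V_out = 4.32 × 0.4554 = 1.967 V.

V_out ≈ 1.97 V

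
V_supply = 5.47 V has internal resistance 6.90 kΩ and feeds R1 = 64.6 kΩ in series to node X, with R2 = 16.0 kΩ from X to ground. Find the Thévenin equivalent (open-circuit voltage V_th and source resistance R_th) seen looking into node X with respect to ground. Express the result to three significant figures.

V_th ≈ 1.00 V, R_th ≈ 13.1 kΩ

R1' = 6.90 + 64.6 = 71.50 kΩ (source resistance + R1).
V_th is the unloaded tap voltage: V_supply · R2/(R1'+R2) = 5.47 × 0.1829 = 1.000 V.
With V_supply suppressed (replaced by a short), R_th = R1' ‖ R2 = (71.50 × 16.0)/(71.50 + 16.0) = 13.07 kΩ.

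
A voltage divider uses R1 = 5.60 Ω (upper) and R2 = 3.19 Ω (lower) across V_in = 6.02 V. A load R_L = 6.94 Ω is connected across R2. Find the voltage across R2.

R2 ‖ R_L = (3.19 × 6.94)/(3.19 + 6.94) = 2.185 Ω.
Voltage divider with the loaded lower leg: V_out = 6.02 × 2.185/(5.60 + 2.185) = 6.02 × 0.2807 = 1.690 V.

V_out ≈ 1.69 V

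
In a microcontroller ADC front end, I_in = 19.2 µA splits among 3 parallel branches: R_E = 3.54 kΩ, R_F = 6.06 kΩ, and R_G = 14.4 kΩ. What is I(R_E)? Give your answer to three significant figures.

I ≈ 10.5 µA

Total conductance ΣG = 1/3.54 + 1/6.06 + 1/14.4 = 0.5169 (units of 1/kΩ).
By the current-divider rule, I = I_in · G_k/ΣG = 19.2 × 0.5465 = 10.49 µA.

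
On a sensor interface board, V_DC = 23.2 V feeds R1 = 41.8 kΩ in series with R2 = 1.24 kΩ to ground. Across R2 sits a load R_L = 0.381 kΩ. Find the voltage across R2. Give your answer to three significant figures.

R2 ‖ R_L = (1.24 × 0.381)/(1.24 + 0.381) = 0.2914 kΩ.
Then V_out = V_DC · R2'/(R1 + R2') = 23.2 × 0.2914/42.09 = 0.1606 V.

V_out ≈ 0.161 V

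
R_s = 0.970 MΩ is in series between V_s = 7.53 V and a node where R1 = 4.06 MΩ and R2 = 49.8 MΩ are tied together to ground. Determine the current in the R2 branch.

I ≈ 0.120 µA

Equivalent of the parallel group: R_p = 3.754 MΩ.
V_A = 7.53 × 3.754/4.724 = 5.984 V.
I(R2) = V_A / R2 = 5.984/49.8 = 0.1202 µA.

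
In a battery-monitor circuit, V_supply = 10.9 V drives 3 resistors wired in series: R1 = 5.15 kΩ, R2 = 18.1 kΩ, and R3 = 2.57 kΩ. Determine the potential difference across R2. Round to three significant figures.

ΣR = 5.15 + 18.1 + 2.57 = 25.82 kΩ.
By the voltage-divider rule, V = 10.9 × 18.10/25.82 = 7.641 V.

V ≈ 7.64 V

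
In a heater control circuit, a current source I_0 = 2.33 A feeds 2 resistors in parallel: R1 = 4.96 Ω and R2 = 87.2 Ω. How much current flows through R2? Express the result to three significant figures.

Two-branch current divider: I_k = I_0 · R_other/(R_1 + R_2).
So I = 2.33 × 4.96/92.16 = 0.1254 A.

I ≈ 0.125 A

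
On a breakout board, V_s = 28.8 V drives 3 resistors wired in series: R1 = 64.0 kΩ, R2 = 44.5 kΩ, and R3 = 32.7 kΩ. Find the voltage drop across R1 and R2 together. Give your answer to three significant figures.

Total series resistance ΣR = 64.0 + 44.5 + 32.7 = 141.2 kΩ.
R_{R1..R2} = 64.0 + 44.5 = 108.5 kΩ.
V = V_s · R/ΣR = 28.8 × 0.7684 = 22.13 V.

V ≈ 22.1 V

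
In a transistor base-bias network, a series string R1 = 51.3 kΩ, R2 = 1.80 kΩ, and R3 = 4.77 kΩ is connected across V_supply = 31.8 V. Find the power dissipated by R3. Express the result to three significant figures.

P ≈ 1.44 mW

ΣR = 57.87 kΩ → I = 31.8/57.87 = 0.5495 mA.
P = I²R = 0.3020 × 4.77 = 1.440 mW.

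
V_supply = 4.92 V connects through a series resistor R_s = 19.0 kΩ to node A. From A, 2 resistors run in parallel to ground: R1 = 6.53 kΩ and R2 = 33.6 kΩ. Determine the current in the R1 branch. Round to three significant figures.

I ≈ 0.168 mA

Equivalent of the parallel group: R_p = 5.467 kΩ.
V_A = 4.92 × 5.467/24.47 = 1.099 V.
Branch current I = V_A/R1 = 1.099/6.53 = 0.1684 mA.
(Check via current divider: I_total = 0.2011 mA; share G_k/ΣG = 0.8373 → same result.)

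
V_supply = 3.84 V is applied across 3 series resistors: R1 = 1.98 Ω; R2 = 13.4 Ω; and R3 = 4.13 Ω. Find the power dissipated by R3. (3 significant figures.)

P ≈ 0.160 W

Series current I = V_supply/ΣR = 3.84/19.51 = 0.1968 A.
V(R3) = I·R = 0.8129 V; P = V·I = 0.8129 × 0.1968 = 0.1600 W.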